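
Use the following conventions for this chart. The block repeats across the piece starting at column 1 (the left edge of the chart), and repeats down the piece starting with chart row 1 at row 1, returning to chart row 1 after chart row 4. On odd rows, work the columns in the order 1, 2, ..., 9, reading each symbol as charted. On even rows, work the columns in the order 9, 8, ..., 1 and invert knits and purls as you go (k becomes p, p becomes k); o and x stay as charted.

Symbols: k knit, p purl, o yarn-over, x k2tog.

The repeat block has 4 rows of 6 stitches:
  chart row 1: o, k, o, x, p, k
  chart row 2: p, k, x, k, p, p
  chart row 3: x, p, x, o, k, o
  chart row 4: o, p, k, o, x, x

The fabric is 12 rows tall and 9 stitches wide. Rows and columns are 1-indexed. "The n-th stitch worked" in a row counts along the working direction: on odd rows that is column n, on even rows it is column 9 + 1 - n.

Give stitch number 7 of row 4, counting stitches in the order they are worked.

For row 4: chart row = ((4-1) mod 4) + 1 = 4; this is a WS (even) row.
Chart row 4 tiled across columns 1-9: o p k o x x o p k
WS: work from column 9 back to column 1 (reverse the tiled row), swapping k<->p (o and x unchanged).
Row 4 as worked: p k o x x o p k o
Stitch 7 in working order -> p

== STITCH ==
p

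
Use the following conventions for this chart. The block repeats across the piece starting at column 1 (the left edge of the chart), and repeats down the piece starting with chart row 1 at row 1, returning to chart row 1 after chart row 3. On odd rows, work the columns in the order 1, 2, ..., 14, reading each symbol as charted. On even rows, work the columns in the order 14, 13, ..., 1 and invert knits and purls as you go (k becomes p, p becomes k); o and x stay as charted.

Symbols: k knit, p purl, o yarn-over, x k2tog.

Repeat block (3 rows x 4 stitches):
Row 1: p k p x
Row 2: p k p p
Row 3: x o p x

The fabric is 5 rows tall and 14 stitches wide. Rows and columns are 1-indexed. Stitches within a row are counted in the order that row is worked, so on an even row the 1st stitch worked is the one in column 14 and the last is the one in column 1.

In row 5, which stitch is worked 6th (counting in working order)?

Row 5 uses chart row ((5-1) mod 3)+1 = 2. Row 5 is odd, so RS.
Chart row 2 tiled across columns 1-14: p k p p p k p p p k p p p k
RS row: no reversal, no swap; stitch n worked = column n.
The 6th stitch worked is k.

Result:
k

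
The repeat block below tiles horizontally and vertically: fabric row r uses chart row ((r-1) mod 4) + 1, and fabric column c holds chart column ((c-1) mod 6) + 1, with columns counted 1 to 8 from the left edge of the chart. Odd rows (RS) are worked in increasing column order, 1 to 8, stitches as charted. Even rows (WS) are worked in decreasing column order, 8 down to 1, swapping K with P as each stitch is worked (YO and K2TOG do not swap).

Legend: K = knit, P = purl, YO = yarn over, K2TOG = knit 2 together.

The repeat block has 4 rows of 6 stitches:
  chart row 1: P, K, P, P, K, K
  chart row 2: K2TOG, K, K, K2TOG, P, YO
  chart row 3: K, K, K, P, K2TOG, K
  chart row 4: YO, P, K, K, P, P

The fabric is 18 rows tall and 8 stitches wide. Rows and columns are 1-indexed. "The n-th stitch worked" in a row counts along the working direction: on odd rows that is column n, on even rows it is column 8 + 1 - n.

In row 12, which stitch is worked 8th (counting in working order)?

Stitch:
YO

Derivation:
Row 12 uses chart row ((12-1) mod 4)+1 = 4. Row 12 is even, so WS.
Chart row 4 tiled across columns 1-8: YO P K K P P YO P
WS row: flip the tiled sequence (start at column 8) and apply K<->P; YO and K2TOG stay.
Row 12 as worked: K YO K K P P K YO
The 8th stitch worked is YO.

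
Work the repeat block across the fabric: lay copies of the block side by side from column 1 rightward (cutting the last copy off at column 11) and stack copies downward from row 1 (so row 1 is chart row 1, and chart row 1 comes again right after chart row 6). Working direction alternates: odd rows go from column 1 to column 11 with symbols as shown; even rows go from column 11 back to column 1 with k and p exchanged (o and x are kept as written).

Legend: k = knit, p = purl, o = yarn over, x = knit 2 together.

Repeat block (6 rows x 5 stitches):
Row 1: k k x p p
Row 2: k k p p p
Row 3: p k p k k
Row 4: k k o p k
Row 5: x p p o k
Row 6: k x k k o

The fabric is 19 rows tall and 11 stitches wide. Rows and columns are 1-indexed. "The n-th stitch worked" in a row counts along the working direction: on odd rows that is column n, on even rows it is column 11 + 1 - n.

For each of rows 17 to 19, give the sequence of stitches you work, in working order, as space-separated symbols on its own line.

Row 17: chart row 5, RS - tile across columns 1-11 and work as-is.
Row 18: chart row 6, WS - tiled (columns 1-11): k x k k o k x k k o k; work from column 11 back to 1 with k<->p swapped.
Row 19: chart row 1, RS - tile across columns 1-11 and work as-is.

Result:
x p p o k x p p o k x
p o p p x p o p p x p
k k x p p k k x p p k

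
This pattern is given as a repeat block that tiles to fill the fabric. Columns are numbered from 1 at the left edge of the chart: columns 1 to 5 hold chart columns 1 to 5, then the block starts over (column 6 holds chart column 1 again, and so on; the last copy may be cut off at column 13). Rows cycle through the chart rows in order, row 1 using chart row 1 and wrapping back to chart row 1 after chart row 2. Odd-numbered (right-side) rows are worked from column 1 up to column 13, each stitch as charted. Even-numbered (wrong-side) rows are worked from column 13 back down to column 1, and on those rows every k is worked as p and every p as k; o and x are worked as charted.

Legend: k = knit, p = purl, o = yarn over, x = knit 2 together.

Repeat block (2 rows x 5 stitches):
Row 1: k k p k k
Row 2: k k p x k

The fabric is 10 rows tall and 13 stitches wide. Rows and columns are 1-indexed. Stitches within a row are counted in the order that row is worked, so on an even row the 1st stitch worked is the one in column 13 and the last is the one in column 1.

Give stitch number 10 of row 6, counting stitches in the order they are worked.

Stitch:
x

Derivation:
For row 6: chart row = ((6-1) mod 2) + 1 = 2; this is a WS (even) row.
Chart row 2 tiled across columns 1-13: k k p x k k k p x k k k p
Wrong side: read the tiled row from column 13 down to 1 and exchange k with p (leave o, x).
Row 6 as worked: k p p p x k p p p x k p p
The 10th stitch worked is x.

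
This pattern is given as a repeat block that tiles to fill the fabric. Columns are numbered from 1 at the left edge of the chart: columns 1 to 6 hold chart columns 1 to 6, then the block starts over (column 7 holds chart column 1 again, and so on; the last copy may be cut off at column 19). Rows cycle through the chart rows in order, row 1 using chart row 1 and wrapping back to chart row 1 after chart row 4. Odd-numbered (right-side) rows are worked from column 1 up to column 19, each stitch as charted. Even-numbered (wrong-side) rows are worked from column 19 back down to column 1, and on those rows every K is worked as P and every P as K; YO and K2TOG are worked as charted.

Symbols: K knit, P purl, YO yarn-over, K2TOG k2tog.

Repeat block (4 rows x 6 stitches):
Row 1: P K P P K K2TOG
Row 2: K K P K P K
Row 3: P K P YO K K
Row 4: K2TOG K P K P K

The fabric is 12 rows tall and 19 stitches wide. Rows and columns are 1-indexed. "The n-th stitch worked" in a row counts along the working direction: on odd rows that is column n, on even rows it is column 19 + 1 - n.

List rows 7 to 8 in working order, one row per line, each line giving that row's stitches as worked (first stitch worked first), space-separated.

== ROWS AS WORKED ==
P K P YO K K P K P YO K K P K P YO K K P
K2TOG P K P K P K2TOG P K P K P K2TOG P K P K P K2TOG

Derivation:
Row 7: chart row 3, RS - tile across columns 1-19 and work as-is.
Row 8: chart row 4, WS - tiled (columns 1-19): K2TOG K P K P K K2TOG K P K P K K2TOG K P K P K K2TOG; work from column 19 back to 1 with K<->P swapped.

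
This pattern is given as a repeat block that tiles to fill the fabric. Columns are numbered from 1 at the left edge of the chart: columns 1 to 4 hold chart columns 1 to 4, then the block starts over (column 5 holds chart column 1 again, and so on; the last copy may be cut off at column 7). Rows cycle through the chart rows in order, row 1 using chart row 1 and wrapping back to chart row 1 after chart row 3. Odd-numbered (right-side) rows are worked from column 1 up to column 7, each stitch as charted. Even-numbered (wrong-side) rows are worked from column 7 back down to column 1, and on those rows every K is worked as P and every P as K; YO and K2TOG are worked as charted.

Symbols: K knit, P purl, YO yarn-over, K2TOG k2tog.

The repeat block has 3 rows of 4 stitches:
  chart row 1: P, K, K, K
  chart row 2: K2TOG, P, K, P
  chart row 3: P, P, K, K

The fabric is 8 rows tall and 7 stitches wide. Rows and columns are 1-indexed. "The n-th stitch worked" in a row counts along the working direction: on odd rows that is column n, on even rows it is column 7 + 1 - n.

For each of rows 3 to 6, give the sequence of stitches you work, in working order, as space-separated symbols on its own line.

Row 3: chart row 3, RS - tile across columns 1-7 and work as-is.
Row 4: chart row 1, WS - tiled (columns 1-7): P K K K P K K; work from column 7 back to 1 with K<->P swapped.
Row 5: chart row 2, RS - tile across columns 1-7 and work as-is.
Row 6: chart row 3, WS - tiled (columns 1-7): P P K K P P K; work from column 7 back to 1 with K<->P swapped.

Rows as worked:
P P K K P P K
P P K P P P K
K2TOG P K P K2TOG P K
P K K P P K K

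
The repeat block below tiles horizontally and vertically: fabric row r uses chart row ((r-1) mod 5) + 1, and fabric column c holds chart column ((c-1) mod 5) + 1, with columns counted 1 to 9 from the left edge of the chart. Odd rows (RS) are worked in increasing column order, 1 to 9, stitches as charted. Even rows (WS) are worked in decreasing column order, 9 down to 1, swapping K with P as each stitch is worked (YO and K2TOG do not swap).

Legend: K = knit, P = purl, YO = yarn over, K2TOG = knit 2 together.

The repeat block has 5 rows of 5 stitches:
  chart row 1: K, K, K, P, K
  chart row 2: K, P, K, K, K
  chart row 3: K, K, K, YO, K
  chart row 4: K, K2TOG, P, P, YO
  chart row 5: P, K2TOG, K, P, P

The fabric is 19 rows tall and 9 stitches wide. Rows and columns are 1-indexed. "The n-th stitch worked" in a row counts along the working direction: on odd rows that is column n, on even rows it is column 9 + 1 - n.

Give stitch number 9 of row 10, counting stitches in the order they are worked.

== STITCH ==
K

Derivation:
Row 10 uses chart row ((10-1) mod 5)+1 = 5. Row 10 is even, so WS.
Chart row 5 tiled across columns 1-9: P K2TOG K P P P K2TOG K P
Wrong side: read the tiled row from column 9 down to 1 and exchange K with P (leave YO, K2TOG).
Row 10 as worked: K P K2TOG K K K P K2TOG K
Stitch 9 in working order -> K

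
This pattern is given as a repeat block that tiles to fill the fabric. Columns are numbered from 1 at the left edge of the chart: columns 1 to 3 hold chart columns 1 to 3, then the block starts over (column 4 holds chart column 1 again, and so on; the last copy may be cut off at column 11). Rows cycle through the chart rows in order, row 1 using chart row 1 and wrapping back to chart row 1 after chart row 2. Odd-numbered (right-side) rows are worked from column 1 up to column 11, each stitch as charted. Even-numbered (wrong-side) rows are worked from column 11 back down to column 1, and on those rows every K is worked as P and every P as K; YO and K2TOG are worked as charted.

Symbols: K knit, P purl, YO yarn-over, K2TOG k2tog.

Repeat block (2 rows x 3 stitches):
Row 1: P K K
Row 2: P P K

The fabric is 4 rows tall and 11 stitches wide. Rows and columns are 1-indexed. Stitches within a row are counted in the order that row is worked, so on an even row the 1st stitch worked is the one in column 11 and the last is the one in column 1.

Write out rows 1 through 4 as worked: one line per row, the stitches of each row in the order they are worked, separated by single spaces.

== ROWS AS WORKED ==
P K K P K K P K K P K
K K P K K P K K P K K
P K K P K K P K K P K
K K P K K P K K P K K

Derivation:
Row 1: chart row 1, RS - tile across columns 1-11 and work as-is.
Row 2: chart row 2, WS - tiled (columns 1-11): P P K P P K P P K P P; work from column 11 back to 1 with K<->P swapped.
Row 3: chart row 1, RS - tile across columns 1-11 and work as-is.
Row 4: chart row 2, WS - tiled (columns 1-11): P P K P P K P P K P P; work from column 11 back to 1 with K<->P swapped.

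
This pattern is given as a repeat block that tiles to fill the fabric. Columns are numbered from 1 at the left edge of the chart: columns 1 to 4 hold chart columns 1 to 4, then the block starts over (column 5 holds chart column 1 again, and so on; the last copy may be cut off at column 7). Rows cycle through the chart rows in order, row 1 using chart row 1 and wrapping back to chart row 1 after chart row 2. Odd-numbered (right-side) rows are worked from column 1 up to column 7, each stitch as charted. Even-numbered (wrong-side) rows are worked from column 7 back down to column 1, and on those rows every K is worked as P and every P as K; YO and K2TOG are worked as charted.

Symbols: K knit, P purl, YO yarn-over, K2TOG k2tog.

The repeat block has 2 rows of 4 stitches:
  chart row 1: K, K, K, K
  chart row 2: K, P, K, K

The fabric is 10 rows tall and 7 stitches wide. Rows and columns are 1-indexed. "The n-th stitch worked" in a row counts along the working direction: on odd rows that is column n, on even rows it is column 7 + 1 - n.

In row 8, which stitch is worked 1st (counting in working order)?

Result:
P

Derivation:
Row 8 uses chart row ((8-1) mod 2)+1 = 2. Row 8 is even, so WS.
Chart row 2 tiled across columns 1-7: K P K K K P K
WS row: flip the tiled sequence (start at column 7) and apply K<->P; YO and K2TOG stay.
Row 8 as worked: P K P P P K P
Stitch 1 in working order -> P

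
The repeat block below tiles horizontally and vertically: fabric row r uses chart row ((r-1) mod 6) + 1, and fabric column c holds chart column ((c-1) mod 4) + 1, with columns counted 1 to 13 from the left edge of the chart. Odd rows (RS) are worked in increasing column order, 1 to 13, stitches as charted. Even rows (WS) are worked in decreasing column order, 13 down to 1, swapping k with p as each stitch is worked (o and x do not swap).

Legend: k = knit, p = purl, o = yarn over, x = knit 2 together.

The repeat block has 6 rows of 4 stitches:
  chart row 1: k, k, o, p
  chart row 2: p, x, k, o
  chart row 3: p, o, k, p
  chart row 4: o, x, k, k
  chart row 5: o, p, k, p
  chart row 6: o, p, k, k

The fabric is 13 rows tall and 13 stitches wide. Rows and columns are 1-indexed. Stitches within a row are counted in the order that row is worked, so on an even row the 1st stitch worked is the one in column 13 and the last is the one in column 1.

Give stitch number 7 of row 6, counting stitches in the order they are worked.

== STITCH ==
p

Derivation:
Row 6: (6-1) mod 6 = 5, so use chart row 6. Even row -> WS.
Chart row 6 tiled across columns 1-13: o p k k o p k k o p k k o
WS row: flip the tiled sequence (start at column 13) and apply k<->p; o and x stay.
Row 6 as worked: o p p k o p p k o p p k o
Stitch 7 in working order -> p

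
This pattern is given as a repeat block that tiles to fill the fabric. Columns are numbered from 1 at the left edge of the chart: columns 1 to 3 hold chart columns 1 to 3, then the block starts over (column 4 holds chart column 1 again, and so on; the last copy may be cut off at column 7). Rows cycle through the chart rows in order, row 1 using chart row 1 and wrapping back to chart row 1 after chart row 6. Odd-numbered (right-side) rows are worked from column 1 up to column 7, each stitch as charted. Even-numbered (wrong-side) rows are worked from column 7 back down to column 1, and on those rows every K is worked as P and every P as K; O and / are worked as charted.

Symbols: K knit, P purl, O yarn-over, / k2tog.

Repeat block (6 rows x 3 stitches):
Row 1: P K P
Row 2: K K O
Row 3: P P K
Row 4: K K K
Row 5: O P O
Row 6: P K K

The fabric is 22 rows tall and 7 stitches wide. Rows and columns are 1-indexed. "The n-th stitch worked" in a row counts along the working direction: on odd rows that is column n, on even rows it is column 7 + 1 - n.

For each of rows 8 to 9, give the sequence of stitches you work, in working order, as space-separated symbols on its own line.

Row 8: chart row 2, WS - tiled (columns 1-7): K K O K K O K; work from column 7 back to 1 with K<->P swapped.
Row 9: chart row 3, RS - tile across columns 1-7 and work as-is.

Rows as worked:
P O P P O P P
P P K P P K P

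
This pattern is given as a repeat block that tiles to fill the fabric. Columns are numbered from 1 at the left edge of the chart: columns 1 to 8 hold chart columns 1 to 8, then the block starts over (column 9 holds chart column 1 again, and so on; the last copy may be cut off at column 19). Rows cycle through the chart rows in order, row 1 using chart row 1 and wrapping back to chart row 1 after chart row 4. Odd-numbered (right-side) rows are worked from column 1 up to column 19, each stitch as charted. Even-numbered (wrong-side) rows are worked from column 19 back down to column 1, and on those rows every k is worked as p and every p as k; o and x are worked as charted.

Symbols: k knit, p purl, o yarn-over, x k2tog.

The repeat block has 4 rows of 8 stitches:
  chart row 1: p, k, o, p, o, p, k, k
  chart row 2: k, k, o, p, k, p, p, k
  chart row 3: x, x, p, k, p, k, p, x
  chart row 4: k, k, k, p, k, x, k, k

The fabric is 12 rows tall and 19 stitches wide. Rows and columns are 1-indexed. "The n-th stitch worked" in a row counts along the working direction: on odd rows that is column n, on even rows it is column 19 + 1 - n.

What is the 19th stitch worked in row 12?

For row 12: chart row = ((12-1) mod 4) + 1 = 4; this is a WS (even) row.
Chart row 4 tiled across columns 1-19: k k k p k x k k k k k p k x k k k k k
WS: work from column 19 back to column 1 (reverse the tiled row), swapping k<->p (o and x unchanged).
Row 12 as worked: p p p p p x p k p p p p p x p k p p p
The 19th stitch worked is p.

Stitch:
p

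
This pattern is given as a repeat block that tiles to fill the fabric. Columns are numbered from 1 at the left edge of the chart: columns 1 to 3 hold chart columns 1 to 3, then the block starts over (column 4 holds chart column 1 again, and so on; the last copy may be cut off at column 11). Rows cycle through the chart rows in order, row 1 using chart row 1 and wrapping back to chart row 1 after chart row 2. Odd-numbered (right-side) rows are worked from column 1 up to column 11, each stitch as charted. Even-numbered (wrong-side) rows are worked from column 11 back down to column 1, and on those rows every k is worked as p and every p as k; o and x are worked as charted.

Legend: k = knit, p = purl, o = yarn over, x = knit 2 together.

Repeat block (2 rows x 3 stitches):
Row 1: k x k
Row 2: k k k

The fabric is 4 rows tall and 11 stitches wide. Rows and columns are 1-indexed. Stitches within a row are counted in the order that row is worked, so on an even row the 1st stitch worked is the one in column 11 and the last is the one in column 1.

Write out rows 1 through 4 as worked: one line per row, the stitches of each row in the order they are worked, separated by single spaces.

Row 1: chart row 1, RS - tile across columns 1-11 and work as-is.
Row 2: chart row 2, WS - tiled (columns 1-11): k k k k k k k k k k k; work from column 11 back to 1 with k<->p swapped.
Row 3: chart row 1, RS - tile across columns 1-11 and work as-is.
Row 4: chart row 2, WS - tiled (columns 1-11): k k k k k k k k k k k; work from column 11 back to 1 with k<->p swapped.

== ROWS AS WORKED ==
k x k k x k k x k k x
p p p p p p p p p p p
k x k k x k k x k k x
p p p p p p p p p p p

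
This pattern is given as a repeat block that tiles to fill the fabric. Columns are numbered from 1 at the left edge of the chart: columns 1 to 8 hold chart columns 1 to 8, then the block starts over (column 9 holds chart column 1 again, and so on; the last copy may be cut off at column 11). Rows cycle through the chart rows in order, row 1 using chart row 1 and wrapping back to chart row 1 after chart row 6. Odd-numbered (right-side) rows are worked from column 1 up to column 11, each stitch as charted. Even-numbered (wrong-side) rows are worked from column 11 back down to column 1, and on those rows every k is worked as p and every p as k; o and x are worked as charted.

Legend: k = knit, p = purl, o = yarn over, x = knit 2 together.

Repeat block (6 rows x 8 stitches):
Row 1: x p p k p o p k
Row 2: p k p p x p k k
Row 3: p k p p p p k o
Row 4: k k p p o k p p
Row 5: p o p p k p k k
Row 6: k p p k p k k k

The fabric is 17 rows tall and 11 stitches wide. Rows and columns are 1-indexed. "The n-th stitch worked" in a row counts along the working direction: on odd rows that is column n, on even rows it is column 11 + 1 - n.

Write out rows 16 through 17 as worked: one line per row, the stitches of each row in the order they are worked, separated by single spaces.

Row 16: chart row 4, WS - tiled (columns 1-11): k k p p o k p p k k p; work from column 11 back to 1 with k<->p swapped.
Row 17: chart row 5, RS - tile across columns 1-11 and work as-is.

Rows as worked:
k p p k k p o k k p p
p o p p k p k k p o p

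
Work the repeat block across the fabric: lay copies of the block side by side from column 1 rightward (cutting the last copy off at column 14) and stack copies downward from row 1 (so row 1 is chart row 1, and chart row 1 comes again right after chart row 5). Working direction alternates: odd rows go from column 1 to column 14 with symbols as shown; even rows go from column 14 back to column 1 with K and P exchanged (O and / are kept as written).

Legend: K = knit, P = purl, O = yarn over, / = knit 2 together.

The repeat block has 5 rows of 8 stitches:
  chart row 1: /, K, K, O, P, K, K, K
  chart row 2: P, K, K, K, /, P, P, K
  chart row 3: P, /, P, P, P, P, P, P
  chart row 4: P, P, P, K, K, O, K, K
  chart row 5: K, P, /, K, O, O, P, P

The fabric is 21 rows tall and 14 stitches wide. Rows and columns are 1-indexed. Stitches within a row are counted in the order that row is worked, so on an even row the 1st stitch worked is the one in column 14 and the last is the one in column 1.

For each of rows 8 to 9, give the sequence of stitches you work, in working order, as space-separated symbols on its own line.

== ROWS AS WORKED ==
K K K K / K K K K K K K / K
P P P K K O K K P P P K K O

Derivation:
Row 8: chart row 3, WS - tiled (columns 1-14): P / P P P P P P P / P P P P; work from column 14 back to 1 with K<->P swapped.
Row 9: chart row 4, RS - tile across columns 1-14 and work as-is.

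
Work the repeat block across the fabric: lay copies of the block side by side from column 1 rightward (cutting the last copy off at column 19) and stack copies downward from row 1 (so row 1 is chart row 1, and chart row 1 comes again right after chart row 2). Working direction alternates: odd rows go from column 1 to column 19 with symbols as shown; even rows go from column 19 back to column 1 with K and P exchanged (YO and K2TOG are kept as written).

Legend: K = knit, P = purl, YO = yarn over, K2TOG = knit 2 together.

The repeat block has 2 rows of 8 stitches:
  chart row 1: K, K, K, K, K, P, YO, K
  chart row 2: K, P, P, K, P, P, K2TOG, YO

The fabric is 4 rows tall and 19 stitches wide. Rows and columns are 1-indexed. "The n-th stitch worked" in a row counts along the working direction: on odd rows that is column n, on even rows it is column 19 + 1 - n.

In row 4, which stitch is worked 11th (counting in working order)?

== STITCH ==
P

Derivation:
Row 4: (4-1) mod 2 = 1, so use chart row 2. Even row -> WS.
Chart row 2 tiled across columns 1-19: K P P K P P K2TOG YO K P P K P P K2TOG YO K P P
Wrong side: read the tiled row from column 19 down to 1 and exchange K with P (leave YO, K2TOG).
Row 4 as worked: K K P YO K2TOG K K P K K P YO K2TOG K K P K K P
Stitch 11 in working order -> P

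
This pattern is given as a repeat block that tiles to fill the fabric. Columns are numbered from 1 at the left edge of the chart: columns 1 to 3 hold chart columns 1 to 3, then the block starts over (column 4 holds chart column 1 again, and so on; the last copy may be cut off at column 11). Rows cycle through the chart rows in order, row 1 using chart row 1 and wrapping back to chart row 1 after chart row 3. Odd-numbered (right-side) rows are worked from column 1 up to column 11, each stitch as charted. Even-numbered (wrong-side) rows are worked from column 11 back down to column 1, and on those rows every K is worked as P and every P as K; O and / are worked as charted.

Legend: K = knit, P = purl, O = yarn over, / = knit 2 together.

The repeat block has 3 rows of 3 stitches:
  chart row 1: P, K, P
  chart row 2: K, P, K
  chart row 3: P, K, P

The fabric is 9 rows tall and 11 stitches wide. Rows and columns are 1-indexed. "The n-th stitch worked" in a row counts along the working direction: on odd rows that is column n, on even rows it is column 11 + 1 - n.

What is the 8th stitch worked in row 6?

Stitch:
K

Derivation:
For row 6: chart row = ((6-1) mod 3) + 1 = 3; this is a WS (even) row.
Chart row 3 tiled across columns 1-11: P K P P K P P K P P K
WS row: flip the tiled sequence (start at column 11) and apply K<->P; O and / stay.
Row 6 as worked: P K K P K K P K K P K
Counting 8 along the worked row gives K.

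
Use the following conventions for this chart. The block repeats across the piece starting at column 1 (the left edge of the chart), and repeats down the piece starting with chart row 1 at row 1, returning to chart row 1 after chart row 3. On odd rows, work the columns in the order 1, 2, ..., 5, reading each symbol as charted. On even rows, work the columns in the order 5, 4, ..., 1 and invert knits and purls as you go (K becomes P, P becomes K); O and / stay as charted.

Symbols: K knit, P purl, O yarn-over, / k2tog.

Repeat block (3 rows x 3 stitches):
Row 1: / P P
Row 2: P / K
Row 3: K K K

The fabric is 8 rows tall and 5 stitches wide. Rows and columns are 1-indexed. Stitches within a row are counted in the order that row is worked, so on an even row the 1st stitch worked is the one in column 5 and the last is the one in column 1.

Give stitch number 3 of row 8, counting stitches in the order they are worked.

Stitch:
P

Derivation:
Row 8 uses chart row ((8-1) mod 3)+1 = 2. Row 8 is even, so WS.
Chart row 2 tiled across columns 1-5: P / K P /
WS row: flip the tiled sequence (start at column 5) and apply K<->P; O and / stay.
Row 8 as worked: / K P / K
Stitch 3 in working order -> P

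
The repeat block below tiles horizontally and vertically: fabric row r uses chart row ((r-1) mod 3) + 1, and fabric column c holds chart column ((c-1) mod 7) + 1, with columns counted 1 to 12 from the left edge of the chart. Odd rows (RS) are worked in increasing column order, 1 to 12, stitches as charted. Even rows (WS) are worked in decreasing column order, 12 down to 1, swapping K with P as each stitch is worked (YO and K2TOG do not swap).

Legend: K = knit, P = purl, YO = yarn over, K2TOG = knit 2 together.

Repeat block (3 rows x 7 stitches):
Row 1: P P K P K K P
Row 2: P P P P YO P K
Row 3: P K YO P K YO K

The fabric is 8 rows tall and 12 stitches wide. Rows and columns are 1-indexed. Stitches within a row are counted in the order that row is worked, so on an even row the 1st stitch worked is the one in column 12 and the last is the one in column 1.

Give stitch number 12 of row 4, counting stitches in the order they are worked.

Row 4: (4-1) mod 3 = 0, so use chart row 1. Even row -> WS.
Chart row 1 tiled across columns 1-12: P P K P K K P P P K P K
WS row: flip the tiled sequence (start at column 12) and apply K<->P; YO and K2TOG stay.
Row 4 as worked: P K P K K K P P K P K K
Stitch 12 in working order -> K

Result:
K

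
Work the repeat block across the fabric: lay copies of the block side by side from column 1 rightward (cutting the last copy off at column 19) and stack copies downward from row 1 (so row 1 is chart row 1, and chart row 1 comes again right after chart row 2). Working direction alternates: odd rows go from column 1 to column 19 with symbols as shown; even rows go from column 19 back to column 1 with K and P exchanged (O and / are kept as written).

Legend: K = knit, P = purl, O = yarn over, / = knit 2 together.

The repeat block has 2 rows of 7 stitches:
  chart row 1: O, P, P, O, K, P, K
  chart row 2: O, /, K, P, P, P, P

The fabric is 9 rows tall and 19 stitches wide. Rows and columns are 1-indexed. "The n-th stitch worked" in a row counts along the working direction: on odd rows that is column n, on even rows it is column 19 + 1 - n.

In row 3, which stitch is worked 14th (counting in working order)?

Stitch:
K

Derivation:
Row 3 uses chart row ((3-1) mod 2)+1 = 1. Row 3 is odd, so RS.
Chart row 1 tiled across columns 1-19: O P P O K P K O P P O K P K O P P O K
Right side: take the tiled row as-is (worked left to right from column 1).
Counting 14 along the worked row gives K.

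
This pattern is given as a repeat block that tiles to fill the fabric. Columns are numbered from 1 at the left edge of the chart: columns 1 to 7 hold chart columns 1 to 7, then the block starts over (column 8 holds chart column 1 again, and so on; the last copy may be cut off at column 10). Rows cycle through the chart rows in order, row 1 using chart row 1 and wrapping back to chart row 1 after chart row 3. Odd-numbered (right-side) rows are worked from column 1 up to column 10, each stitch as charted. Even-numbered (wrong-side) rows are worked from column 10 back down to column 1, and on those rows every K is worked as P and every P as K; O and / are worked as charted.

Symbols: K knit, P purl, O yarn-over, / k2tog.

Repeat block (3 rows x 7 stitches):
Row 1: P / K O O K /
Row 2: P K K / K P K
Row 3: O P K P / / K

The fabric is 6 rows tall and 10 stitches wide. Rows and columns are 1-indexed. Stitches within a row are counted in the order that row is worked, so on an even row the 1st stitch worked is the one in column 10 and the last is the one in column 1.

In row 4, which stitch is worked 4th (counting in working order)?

Row 4 uses chart row ((4-1) mod 3)+1 = 1. Row 4 is even, so WS.
Chart row 1 tiled across columns 1-10: P / K O O K / P / K
Wrong side: read the tiled row from column 10 down to 1 and exchange K with P (leave O, /).
Row 4 as worked: P / K / P O O P / K
Counting 4 along the worked row gives /.

Result:
/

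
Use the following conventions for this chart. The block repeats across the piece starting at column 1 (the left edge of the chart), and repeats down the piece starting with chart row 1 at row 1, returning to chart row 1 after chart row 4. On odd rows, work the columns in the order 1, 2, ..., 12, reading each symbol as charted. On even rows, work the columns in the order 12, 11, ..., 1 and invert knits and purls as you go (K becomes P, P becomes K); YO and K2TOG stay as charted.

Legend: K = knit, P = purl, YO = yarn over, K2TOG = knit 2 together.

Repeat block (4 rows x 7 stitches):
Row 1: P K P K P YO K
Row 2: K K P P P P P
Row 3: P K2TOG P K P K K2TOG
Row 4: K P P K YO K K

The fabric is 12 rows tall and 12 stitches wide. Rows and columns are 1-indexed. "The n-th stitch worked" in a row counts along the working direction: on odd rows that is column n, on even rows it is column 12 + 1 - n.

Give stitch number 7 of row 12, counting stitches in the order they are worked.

Stitch:
P

Derivation:
Row 12 uses chart row ((12-1) mod 4)+1 = 4. Row 12 is even, so WS.
Chart row 4 tiled across columns 1-12: K P P K YO K K K P P K YO
WS row: flip the tiled sequence (start at column 12) and apply K<->P; YO and K2TOG stay.
Row 12 as worked: YO P K K P P P YO P K K P
The 7th stitch worked is P.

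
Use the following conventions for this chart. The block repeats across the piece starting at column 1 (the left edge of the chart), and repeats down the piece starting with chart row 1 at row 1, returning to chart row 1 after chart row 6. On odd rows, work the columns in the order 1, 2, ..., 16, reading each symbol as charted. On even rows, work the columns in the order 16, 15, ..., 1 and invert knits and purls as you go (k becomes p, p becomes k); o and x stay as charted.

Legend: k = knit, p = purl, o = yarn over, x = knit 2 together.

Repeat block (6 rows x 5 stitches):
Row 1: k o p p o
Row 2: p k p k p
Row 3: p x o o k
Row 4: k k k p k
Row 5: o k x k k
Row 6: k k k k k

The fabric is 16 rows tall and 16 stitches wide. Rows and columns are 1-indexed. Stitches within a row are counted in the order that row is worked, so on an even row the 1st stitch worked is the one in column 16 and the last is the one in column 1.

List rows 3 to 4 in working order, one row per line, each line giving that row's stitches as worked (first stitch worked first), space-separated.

Rows as worked:
p x o o k p x o o k p x o o k p
p p k p p p p k p p p p k p p p

Derivation:
Row 3: chart row 3, RS - tile across columns 1-16 and work as-is.
Row 4: chart row 4, WS - tiled (columns 1-16): k k k p k k k k p k k k k p k k; work from column 16 back to 1 with k<->p swapped.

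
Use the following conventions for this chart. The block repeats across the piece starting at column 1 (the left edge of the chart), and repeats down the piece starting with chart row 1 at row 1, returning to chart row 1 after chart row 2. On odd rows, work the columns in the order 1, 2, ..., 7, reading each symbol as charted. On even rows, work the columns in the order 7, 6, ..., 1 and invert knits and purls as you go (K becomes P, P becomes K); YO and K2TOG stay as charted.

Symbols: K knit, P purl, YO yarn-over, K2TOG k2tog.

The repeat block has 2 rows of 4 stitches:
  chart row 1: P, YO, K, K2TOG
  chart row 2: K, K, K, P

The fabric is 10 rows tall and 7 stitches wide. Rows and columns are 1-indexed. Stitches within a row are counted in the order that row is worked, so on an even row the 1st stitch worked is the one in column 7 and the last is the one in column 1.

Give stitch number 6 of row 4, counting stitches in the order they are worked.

Stitch:
P

Derivation:
Row 4: (4-1) mod 2 = 1, so use chart row 2. Even row -> WS.
Chart row 2 tiled across columns 1-7: K K K P K K K
WS: work from column 7 back to column 1 (reverse the tiled row), swapping K<->P (YO and K2TOG unchanged).
Row 4 as worked: P P P K P P P
Counting 6 along the worked row gives P.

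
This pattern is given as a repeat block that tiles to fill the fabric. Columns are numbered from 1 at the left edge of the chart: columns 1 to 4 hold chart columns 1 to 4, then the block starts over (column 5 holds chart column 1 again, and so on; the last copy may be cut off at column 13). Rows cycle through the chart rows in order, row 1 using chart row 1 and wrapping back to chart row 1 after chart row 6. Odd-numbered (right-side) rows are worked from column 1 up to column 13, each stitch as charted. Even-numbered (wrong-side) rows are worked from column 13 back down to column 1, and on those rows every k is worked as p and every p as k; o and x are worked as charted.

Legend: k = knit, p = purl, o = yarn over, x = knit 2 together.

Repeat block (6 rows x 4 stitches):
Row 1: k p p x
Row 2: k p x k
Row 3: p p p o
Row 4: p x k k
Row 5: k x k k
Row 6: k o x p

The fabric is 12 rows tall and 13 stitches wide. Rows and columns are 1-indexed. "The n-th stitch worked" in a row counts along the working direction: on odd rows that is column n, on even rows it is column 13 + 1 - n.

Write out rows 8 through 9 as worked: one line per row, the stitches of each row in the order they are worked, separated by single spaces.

Result:
p p x k p p x k p p x k p
p p p o p p p o p p p o p

Derivation:
Row 8: chart row 2, WS - tiled (columns 1-13): k p x k k p x k k p x k k; work from column 13 back to 1 with k<->p swapped.
Row 9: chart row 3, RS - tile across columns 1-13 and work as-is.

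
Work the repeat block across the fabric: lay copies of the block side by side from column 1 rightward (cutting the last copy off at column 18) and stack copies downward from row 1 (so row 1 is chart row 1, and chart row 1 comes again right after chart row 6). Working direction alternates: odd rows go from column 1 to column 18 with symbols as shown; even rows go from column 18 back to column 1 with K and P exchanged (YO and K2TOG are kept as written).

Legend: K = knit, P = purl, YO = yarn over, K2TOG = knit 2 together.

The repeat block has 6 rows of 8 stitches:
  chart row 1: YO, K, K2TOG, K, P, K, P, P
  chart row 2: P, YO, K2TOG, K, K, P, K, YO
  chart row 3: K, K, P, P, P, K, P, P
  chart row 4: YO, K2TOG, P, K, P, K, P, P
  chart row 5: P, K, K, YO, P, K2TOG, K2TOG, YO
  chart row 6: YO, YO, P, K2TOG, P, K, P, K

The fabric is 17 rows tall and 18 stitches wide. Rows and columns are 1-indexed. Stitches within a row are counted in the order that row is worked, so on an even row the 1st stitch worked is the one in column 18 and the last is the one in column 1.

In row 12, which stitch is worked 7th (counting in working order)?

Row 12 uses chart row ((12-1) mod 6)+1 = 6. Row 12 is even, so WS.
Chart row 6 tiled across columns 1-18: YO YO P K2TOG P K P K YO YO P K2TOG P K P K YO YO
Wrong side: read the tiled row from column 18 down to 1 and exchange K with P (leave YO, K2TOG).
Row 12 as worked: YO YO P K P K K2TOG K YO YO P K P K K2TOG K YO YO
Counting 7 along the worked row gives K2TOG.

Result:
K2TOG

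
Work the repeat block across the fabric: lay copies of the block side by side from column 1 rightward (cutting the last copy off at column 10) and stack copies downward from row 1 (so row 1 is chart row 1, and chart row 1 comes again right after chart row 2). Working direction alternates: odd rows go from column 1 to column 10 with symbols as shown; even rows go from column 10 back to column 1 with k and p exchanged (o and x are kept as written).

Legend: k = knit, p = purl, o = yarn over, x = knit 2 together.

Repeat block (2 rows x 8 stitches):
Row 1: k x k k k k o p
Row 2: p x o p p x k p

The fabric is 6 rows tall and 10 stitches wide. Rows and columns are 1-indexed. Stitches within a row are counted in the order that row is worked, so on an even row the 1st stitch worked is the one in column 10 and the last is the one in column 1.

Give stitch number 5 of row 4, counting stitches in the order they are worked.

Row 4: (4-1) mod 2 = 1, so use chart row 2. Even row -> WS.
Chart row 2 tiled across columns 1-10: p x o p p x k p p x
Wrong side: read the tiled row from column 10 down to 1 and exchange k with p (leave o, x).
Row 4 as worked: x k k p x k k o x k
Counting 5 along the worked row gives x.

Stitch:
x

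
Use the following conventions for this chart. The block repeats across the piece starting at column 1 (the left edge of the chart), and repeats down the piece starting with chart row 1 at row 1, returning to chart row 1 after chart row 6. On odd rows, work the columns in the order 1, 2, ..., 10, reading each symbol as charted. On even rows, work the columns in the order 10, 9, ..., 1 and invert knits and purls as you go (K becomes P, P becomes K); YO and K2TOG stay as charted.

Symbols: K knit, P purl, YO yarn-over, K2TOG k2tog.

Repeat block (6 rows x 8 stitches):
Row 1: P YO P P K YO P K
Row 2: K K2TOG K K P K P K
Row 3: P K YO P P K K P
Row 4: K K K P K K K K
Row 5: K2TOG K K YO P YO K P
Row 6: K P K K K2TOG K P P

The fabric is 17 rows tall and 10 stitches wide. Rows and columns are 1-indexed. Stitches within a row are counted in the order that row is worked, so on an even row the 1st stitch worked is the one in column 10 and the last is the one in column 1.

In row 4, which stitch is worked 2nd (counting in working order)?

For row 4: chart row = ((4-1) mod 6) + 1 = 4; this is a WS (even) row.
Chart row 4 tiled across columns 1-10: K K K P K K K K K K
WS row: flip the tiled sequence (start at column 10) and apply K<->P; YO and K2TOG stay.
Row 4 as worked: P P P P P P K P P P
The 2nd stitch worked is P.

Result:
P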